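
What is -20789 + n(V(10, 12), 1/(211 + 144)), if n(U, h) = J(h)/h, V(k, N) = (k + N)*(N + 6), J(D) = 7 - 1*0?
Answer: -18304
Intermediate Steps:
J(D) = 7 (J(D) = 7 + 0 = 7)
V(k, N) = (6 + N)*(N + k) (V(k, N) = (N + k)*(6 + N) = (6 + N)*(N + k))
n(U, h) = 7/h
-20789 + n(V(10, 12), 1/(211 + 144)) = -20789 + 7/(1/(211 + 144)) = -20789 + 7/(1/355) = -20789 + 7*355 = -20789 + 2485 = -18304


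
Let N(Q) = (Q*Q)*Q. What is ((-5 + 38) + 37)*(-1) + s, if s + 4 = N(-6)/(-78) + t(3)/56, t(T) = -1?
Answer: -51869/728 ≈ -71.249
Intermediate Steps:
N(Q) = Q³ (N(Q) = Q²*Q = Q³)
s = -909/728 (s = -4 + ((-6)³/(-78) - 1/56) = -4 + (-216*(-1/78) - 1*1/56) = -4 + (36/13 - 1/56) = -4 + 2003/728 = -909/728 ≈ -1.2486)
((-5 + 38) + 37)*(-1) + s = ((-5 + 38) + 37)*(-1) - 909/728 = (33 + 37)*(-1) - 909/728 = 70*(-1) - 909/728 = -70 - 909/728 = -51869/728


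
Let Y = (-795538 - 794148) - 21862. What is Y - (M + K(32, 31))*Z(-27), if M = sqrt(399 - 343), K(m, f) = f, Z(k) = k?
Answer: -1610711 + 54*sqrt(14) ≈ -1.6105e+6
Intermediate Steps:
M = 2*sqrt(14) (M = sqrt(56) = 2*sqrt(14) ≈ 7.4833)
Y = -1611548 (Y = -1589686 - 21862 = -1611548)
Y - (M + K(32, 31))*Z(-27) = -1611548 - (2*sqrt(14) + 31)*(-27) = -1611548 - (31 + 2*sqrt(14))*(-27) = -1611548 - (-837 - 54*sqrt(14)) = -1611548 + (837 + 54*sqrt(14)) = -1610711 + 54*sqrt(14)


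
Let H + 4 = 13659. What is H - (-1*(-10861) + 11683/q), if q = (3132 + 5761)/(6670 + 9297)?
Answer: -161695419/8893 ≈ -18182.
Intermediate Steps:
q = 8893/15967 ≈ 0.55696
H = 13655 (H = -4 + 13659 = 13655)
H - (-1*(-10861) + 11683/q) = 13655 - (-1*(-10861) + 11683/(8893/15967)) = 13655 - (10861 + 11683*(15967/8893)) = 13655 - (10861 + 186542461/8893) = 13655 - 1*283129334/8893 = 13655 - 283129334/8893 = -161695419/8893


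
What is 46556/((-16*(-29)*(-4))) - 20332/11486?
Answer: -71559801/2664752 ≈ -26.854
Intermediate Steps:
46556/((-16*(-29)*(-4))) - 20332/11486 = 46556/((464*(-4))) - 20332*1/11486 = 46556/(-1856) - 10166/5743 = 46556*(-1/1856) - 10166/5743 = -11639/464 - 10166/5743 = -71559801/2664752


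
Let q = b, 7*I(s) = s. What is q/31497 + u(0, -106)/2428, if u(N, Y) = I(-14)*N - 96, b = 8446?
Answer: 4370794/19118679 ≈ 0.22861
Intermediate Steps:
I(s) = s/7
q = 8446
u(N, Y) = -96 - 2*N (u(N, Y) = ((⅐)*(-14))*N - 96 = -2*N - 96 = -96 - 2*N)
q/31497 + u(0, -106)/2428 = 8446/31497 + (-96 - 2*0)/2428 = 8446*(1/31497) + (-96 + 0)*(1/2428) = 8446/31497 - 96*1/2428 = 8446/31497 - 24/607 = 4370794/19118679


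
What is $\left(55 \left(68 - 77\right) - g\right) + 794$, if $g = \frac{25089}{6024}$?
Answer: $\frac{592029}{2008} \approx 294.83$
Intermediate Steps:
$g = \frac{8363}{2008}$ ($g = 25089 \cdot \frac{1}{6024} = \frac{8363}{2008} \approx 4.1648$)
$\left(55 \left(68 - 77\right) - g\right) + 794 = \left(55 \left(68 - 77\right) - \frac{8363}{2008}\right) + 794 = \left(55 \left(-9\right) - \frac{8363}{2008}\right) + 794 = \left(-495 - \frac{8363}{2008}\right) + 794 = - \frac{1002323}{2008} + 794 = \frac{592029}{2008}$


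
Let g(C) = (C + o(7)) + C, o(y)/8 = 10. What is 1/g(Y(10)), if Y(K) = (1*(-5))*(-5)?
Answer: 1/130 ≈ 0.0076923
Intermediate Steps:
o(y) = 80 (o(y) = 8*10 = 80)
Y(K) = 25 (Y(K) = -5*(-5) = 25)
g(C) = 80 + 2*C (g(C) = (C + 80) + C = (80 + C) + C = 80 + 2*C)
1/g(Y(10)) = 1/(80 + 2*25) = 1/(80 + 50) = 1/130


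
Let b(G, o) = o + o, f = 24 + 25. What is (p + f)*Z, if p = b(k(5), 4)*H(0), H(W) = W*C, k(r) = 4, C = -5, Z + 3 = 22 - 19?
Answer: 0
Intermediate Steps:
Z = 0 (Z = -3 + (22 - 19) = -3 + 3 = 0)
f = 49
H(W) = -5*W (H(W) = W*(-5) = -5*W)
b(G, o) = 2*o
p = 0 (p = (2*4)*(-5*0) = 8*0 = 0)
(p + f)*Z = (0 + 49)*0 = 49*0 = 0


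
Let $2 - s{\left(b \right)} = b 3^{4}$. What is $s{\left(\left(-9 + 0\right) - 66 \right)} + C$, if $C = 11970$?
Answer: $18047$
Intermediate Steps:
$s{\left(b \right)} = 2 - 81 b$ ($s{\left(b \right)} = 2 - b 3^{4} = 2 - b 81 = 2 - 81 b$)
$s{\left(\left(-9 + 0\right) - 66 \right)} + C = \left(2 - 81 \left(\left(-9 + 0\right) - 66\right)\right) + 11970 = \left(2 - 81 \left(-9 - 66\right)\right) + 11970 = \left(2 - -6075\right) + 11970 = \left(2 + 6075\right) + 11970 = 6077 + 11970 = 18047$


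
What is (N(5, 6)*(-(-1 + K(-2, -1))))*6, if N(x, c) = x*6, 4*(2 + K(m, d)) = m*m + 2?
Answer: 270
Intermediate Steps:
K(m, d) = -3/2 + m**2/4 (K(m, d) = -2 + (m*m + 2)/4 = -2 + (m**2 + 2)/4 = -2 + (2 + m**2)/4 = -2 + (1/2 + m**2/4) = -3/2 + m**2/4)
N(x, c) = 6*x
(N(5, 6)*(-(-1 + K(-2, -1))))*6 = ((6*5)*(-(-1 + (-3/2 + (1/4)*(-2)**2))))*6 = (30*(-(-1 + (-3/2 + (1/4)*4))))*6 = (30*(-(-1 + (-3/2 + 1))))*6 = (30*(-(-1 - 1/2)))*6 = (30*(-1*(-3/2)))*6 = (30*(3/2))*6 = 45*6 = 270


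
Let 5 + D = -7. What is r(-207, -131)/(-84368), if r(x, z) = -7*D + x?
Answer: 123/84368 ≈ 0.0014579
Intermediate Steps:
D = -12 (D = -5 - 7 = -12)
r(x, z) = 84 + x (r(x, z) = -7*(-12) + x = 84 + x)
r(-207, -131)/(-84368) = (84 - 207)/(-84368) = -123*(-1/84368) = 123/84368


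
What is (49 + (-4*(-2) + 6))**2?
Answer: 3969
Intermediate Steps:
(49 + (-4*(-2) + 6))**2 = (49 + (8 + 6))**2 = (49 + 14)**2 = 63**2 = 3969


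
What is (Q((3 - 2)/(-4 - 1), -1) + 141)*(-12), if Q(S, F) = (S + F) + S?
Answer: -8376/5 ≈ -1675.2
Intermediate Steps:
Q(S, F) = F + 2*S (Q(S, F) = (F + S) + S = F + 2*S)
(Q((3 - 2)/(-4 - 1), -1) + 141)*(-12) = ((-1 + 2*((3 - 2)/(-4 - 1))) + 141)*(-12) = ((-1 + 2*(1/(-5))) + 141)*(-12) = ((-1 + 2*(1*(-⅕))) + 141)*(-12) = ((-1 + 2*(-⅕)) + 141)*(-12) = ((-1 - ⅖) + 141)*(-12) = (-7/5 + 141)*(-12) = (698/5)*(-12) = -8376/5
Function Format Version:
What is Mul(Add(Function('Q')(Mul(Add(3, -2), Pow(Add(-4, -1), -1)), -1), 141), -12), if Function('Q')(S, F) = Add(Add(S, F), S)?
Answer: Rational(-8376, 5) ≈ -1675.2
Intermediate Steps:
Function('Q')(S, F) = Add(F, Mul(2, S)) (Function('Q')(S, F) = Add(Add(F, S), S) = Add(F, Mul(2, S)))
Mul(Add(Function('Q')(Mul(Add(3, -2), Pow(Add(-4, -1), -1)), -1), 141), -12) = Mul(Add(Add(-1, Mul(2, Mul(Add(3, -2), Pow(Add(-4, -1), -1)))), 141), -12) = Mul(Add(Add(-1, Mul(2, Mul(1, Pow(-5, -1)))), 141), -12) = Mul(Add(Add(-1, Mul(2, Mul(1, Rational(-1, 5)))), 141), -12) = Mul(Add(Add(-1, Mul(2, Rational(-1, 5))), 141), -12) = Mul(Add(Add(-1, Rational(-2, 5)), 141), -12) = Mul(Add(Rational(-7, 5), 141), -12) = Mul(Rational(698, 5), -12) = Rational(-8376, 5)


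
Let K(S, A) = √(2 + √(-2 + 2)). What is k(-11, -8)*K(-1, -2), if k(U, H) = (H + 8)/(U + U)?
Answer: 0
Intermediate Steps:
K(S, A) = √2 (K(S, A) = √(2 + √0) = √(2 + 0) = √2)
k(U, H) = (8 + H)/(2*U) (k(U, H) = (8 + H)/((2*U)) = (8 + H)*(1/(2*U)) = (8 + H)/(2*U))
k(-11, -8)*K(-1, -2) = ((½)*(8 - 8)/(-11))*√2 = ((½)*(-1/11)*0)*√2 = 0*√2 = 0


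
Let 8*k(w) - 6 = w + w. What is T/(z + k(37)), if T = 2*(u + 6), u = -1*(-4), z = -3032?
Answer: -10/1511 ≈ -0.0066181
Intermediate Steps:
k(w) = 3/4 + w/4 (k(w) = 3/4 + (w + w)/8 = 3/4 + (2*w)/8 = 3/4 + w/4)
u = 4
T = 20 (T = 2*(4 + 6) = 2*10 = 20)
T/(z + k(37)) = 20/(-3032 + (3/4 + (1/4)*37)) = 20/(-3032 + (3/4 + 37/4)) = 20/(-3032 + 10) = 20/(-3022) = -1/3022*20 = -10/1511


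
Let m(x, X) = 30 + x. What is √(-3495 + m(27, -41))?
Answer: 3*I*√382 ≈ 58.634*I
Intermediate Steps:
√(-3495 + m(27, -41)) = √(-3495 + (30 + 27)) = √(-3495 + 57) = √(-3438) = 3*I*√382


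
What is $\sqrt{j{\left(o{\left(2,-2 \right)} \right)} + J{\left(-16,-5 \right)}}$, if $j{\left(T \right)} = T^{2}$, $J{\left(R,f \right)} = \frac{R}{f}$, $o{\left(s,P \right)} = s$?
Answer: $\frac{6 \sqrt{5}}{5} \approx 2.6833$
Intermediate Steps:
$\sqrt{j{\left(o{\left(2,-2 \right)} \right)} + J{\left(-16,-5 \right)}} = \sqrt{2^{2} - \frac{16}{-5}} = \sqrt{4 - - \frac{16}{5}} = \sqrt{4 + \frac{16}{5}} = \sqrt{\frac{36}{5}} = \frac{6 \sqrt{5}}{5}$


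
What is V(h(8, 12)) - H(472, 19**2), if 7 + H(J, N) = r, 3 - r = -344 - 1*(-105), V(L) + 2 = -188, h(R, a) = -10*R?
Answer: -425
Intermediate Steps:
V(L) = -190 (V(L) = -2 - 188 = -190)
r = 242 (r = 3 - (-344 - 1*(-105)) = 3 - (-344 + 105) = 3 - 1*(-239) = 3 + 239 = 242)
H(J, N) = 235 (H(J, N) = -7 + 242 = 235)
V(h(8, 12)) - H(472, 19**2) = -190 - 1*235 = -190 - 235 = -425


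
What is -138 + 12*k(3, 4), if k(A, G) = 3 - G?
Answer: -150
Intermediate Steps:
-138 + 12*k(3, 4) = -138 + 12*(3 - 1*4) = -138 + 12*(3 - 4) = -138 + 12*(-1) = -138 - 12 = -150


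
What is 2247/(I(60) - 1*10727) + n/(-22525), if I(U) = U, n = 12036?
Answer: -10529511/14133775 ≈ -0.74499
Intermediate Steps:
2247/(I(60) - 1*10727) + n/(-22525) = 2247/(60 - 1*10727) + 12036/(-22525) = 2247/(60 - 10727) + 12036*(-1/22525) = 2247/(-10667) - 708/1325 = 2247*(-1/10667) - 708/1325 = -2247/10667 - 708/1325 = -10529511/14133775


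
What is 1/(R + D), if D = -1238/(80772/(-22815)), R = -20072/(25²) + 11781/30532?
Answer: 7555547500/2402349014053 ≈ 0.0031451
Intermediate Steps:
R = -35616187/1122500 (R = -20072/625 + 11781*(1/30532) = -20072*1/625 + 693/1796 = -20072/625 + 693/1796 = -35616187/1122500 ≈ -31.729)
D = 4707495/13462 (D = -1238/(80772*(-1/22815)) = -1238/(-26924/7605) = -1238*(-7605/26924) = 4707495/13462 ≈ 349.69)
1/(R + D) = 1/(-35616187/1122500 + 4707495/13462) = 1/(2402349014053/7555547500) = 7555547500/2402349014053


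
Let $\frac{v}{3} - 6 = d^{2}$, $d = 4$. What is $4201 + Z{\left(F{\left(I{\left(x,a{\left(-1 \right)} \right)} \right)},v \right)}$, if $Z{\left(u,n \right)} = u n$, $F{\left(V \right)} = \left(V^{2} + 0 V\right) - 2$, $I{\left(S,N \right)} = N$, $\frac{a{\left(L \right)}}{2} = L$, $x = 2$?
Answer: $4333$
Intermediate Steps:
$a{\left(L \right)} = 2 L$
$F{\left(V \right)} = -2 + V^{2}$ ($F{\left(V \right)} = \left(V^{2} + 0\right) - 2 = V^{2} - 2 = -2 + V^{2}$)
$v = 66$ ($v = 18 + 3 \cdot 4^{2} = 18 + 3 \cdot 16 = 18 + 48 = 66$)
$Z{\left(u,n \right)} = n u$
$4201 + Z{\left(F{\left(I{\left(x,a{\left(-1 \right)} \right)} \right)},v \right)} = 4201 + 66 \left(-2 + \left(2 \left(-1\right)\right)^{2}\right) = 4201 + 66 \left(-2 + \left(-2\right)^{2}\right) = 4201 + 66 \left(-2 + 4\right) = 4201 + 66 \cdot 2 = 4201 + 132 = 4333$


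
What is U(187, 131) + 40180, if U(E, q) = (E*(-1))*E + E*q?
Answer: 29708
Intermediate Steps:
U(E, q) = -E² + E*q (U(E, q) = (-E)*E + E*q = -E² + E*q)
U(187, 131) + 40180 = 187*(131 - 1*187) + 40180 = 187*(131 - 187) + 40180 = 187*(-56) + 40180 = -10472 + 40180 = 29708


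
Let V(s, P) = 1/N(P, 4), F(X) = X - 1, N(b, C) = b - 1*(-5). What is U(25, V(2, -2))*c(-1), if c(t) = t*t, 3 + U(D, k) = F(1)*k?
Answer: -3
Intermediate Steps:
N(b, C) = 5 + b (N(b, C) = b + 5 = 5 + b)
F(X) = -1 + X
V(s, P) = 1/(5 + P)
U(D, k) = -3 (U(D, k) = -3 + (-1 + 1)*k = -3 + 0*k = -3 + 0 = -3)
c(t) = t²
U(25, V(2, -2))*c(-1) = -3*(-1)² = -3*1 = -3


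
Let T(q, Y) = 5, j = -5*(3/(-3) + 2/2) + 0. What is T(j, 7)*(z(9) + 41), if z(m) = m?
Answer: 250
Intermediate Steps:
j = 0 (j = -5*(3*(-⅓) + 2*(½)) + 0 = -5*(-1 + 1) + 0 = -5*0 + 0 = 0 + 0 = 0)
T(j, 7)*(z(9) + 41) = 5*(9 + 41) = 5*50 = 250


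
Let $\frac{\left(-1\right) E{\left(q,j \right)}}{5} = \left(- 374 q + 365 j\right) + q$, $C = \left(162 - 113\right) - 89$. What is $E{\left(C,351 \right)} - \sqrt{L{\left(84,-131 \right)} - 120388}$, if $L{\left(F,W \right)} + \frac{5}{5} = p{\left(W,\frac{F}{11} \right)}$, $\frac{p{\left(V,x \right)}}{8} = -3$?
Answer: $-715175 - i \sqrt{120413} \approx -7.1518 \cdot 10^{5} - 347.01 i$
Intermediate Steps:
$C = -40$ ($C = 49 - 89 = -40$)
$p{\left(V,x \right)} = -24$ ($p{\left(V,x \right)} = 8 \left(-3\right) = -24$)
$L{\left(F,W \right)} = -25$ ($L{\left(F,W \right)} = -1 - 24 = -25$)
$E{\left(q,j \right)} = - 1825 j + 1865 q$ ($E{\left(q,j \right)} = - 5 \left(\left(- 374 q + 365 j\right) + q\right) = - 5 \left(- 373 q + 365 j\right) = - 1825 j + 1865 q$)
$E{\left(C,351 \right)} - \sqrt{L{\left(84,-131 \right)} - 120388} = \left(\left(-1825\right) 351 + 1865 \left(-40\right)\right) - \sqrt{-25 - 120388} = \left(-640575 - 74600\right) - \sqrt{-120413} = -715175 - i \sqrt{120413}$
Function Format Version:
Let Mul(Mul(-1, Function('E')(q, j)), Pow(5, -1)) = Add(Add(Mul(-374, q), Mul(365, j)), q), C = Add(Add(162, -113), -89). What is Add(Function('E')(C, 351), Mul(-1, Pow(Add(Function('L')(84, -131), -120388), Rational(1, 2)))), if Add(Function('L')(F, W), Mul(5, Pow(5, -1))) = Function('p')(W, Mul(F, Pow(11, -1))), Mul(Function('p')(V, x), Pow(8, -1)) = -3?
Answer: Add(-715175, Mul(-1, I, Pow(120413, Rational(1, 2)))) ≈ Add(-7.1518e+5, Mul(-347.01, I))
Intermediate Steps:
C = -40 (C = Add(49, -89) = -40)
Function('p')(V, x) = -24 (Function('p')(V, x) = Mul(8, -3) = -24)
Function('L')(F, W) = -25 (Function('L')(F, W) = Add(-1, -24) = -25)
Function('E')(q, j) = Add(Mul(-1825, j), Mul(1865, q)) (Function('E')(q, j) = Mul(-5, Add(Add(Mul(-374, q), Mul(365, j)), q)) = Mul(-5, Add(Mul(-373, q), Mul(365, j))) = Add(Mul(-1825, j), Mul(1865, q)))
Add(Function('E')(C, 351), Mul(-1, Pow(Add(Function('L')(84, -131), -120388), Rational(1, 2)))) = Add(Add(Mul(-1825, 351), Mul(1865, -40)), Mul(-1, Pow(Add(-25, -120388), Rational(1, 2)))) = Add(Add(-640575, -74600), Mul(-1, Pow(-120413, Rational(1, 2)))) = Add(-715175, Mul(-1, Mul(I, Pow(120413, Rational(1, 2))))) = Add(-715175, Mul(-1, I, Pow(120413, Rational(1, 2))))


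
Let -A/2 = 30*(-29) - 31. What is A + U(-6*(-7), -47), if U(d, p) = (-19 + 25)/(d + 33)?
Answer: 45052/25 ≈ 1802.1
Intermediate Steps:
U(d, p) = 6/(33 + d)
A = 1802 (A = -2*(30*(-29) - 31) = -2*(-870 - 31) = -2*(-901) = 1802)
A + U(-6*(-7), -47) = 1802 + 6/(33 - 6*(-7)) = 1802 + 6/(33 + 42) = 1802 + 6/75 = 1802 + 6*(1/75) = 1802 + 2/25 = 45052/25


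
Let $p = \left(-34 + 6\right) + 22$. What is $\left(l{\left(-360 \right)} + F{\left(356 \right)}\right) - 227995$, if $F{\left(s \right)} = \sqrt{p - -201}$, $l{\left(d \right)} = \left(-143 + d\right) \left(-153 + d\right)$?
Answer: $30044 + \sqrt{195} \approx 30058.0$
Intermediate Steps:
$p = -6$ ($p = -28 + 22 = -6$)
$l{\left(d \right)} = \left(-153 + d\right) \left(-143 + d\right)$
$F{\left(s \right)} = \sqrt{195}$ ($F{\left(s \right)} = \sqrt{-6 - -201} = \sqrt{-6 + 201} = \sqrt{195}$)
$\left(l{\left(-360 \right)} + F{\left(356 \right)}\right) - 227995 = \left(\left(21879 + \left(-360\right)^{2} - -106560\right) + \sqrt{195}\right) - 227995 = \left(\left(21879 + 129600 + 106560\right) + \sqrt{195}\right) - 227995 = \left(258039 + \sqrt{195}\right) - 227995 = 30044 + \sqrt{195}$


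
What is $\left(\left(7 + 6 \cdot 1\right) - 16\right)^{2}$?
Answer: $9$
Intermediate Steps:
$\left(\left(7 + 6 \cdot 1\right) - 16\right)^{2} = \left(\left(7 + 6\right) - 16\right)^{2} = \left(13 - 16\right)^{2} = \left(-3\right)^{2} = 9$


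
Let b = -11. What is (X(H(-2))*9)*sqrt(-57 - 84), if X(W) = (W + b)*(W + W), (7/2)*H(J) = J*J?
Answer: -9936*I*sqrt(141)/49 ≈ -2407.8*I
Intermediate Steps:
H(J) = 2*J**2/7 (H(J) = 2*(J*J)/7 = 2*J**2/7)
X(W) = 2*W*(-11 + W) (X(W) = (W - 11)*(W + W) = (-11 + W)*(2*W) = 2*W*(-11 + W))
(X(H(-2))*9)*sqrt(-57 - 84) = ((2*((2/7)*(-2)**2)*(-11 + (2/7)*(-2)**2))*9)*sqrt(-57 - 84) = ((2*((2/7)*4)*(-11 + (2/7)*4))*9)*sqrt(-141) = ((2*(8/7)*(-11 + 8/7))*9)*(I*sqrt(141)) = ((2*(8/7)*(-69/7))*9)*(I*sqrt(141)) = (-1104/49*9)*(I*sqrt(141)) = -9936*I*sqrt(141)/49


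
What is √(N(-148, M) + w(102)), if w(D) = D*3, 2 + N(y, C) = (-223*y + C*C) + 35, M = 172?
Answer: √62927 ≈ 250.85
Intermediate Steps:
N(y, C) = 33 + C² - 223*y (N(y, C) = -2 + ((-223*y + C*C) + 35) = -2 + ((-223*y + C²) + 35) = -2 + ((C² - 223*y) + 35) = -2 + (35 + C² - 223*y) = 33 + C² - 223*y)
w(D) = 3*D
√(N(-148, M) + w(102)) = √((33 + 172² - 223*(-148)) + 3*102) = √((33 + 29584 + 33004) + 306) = √(62621 + 306) = √62927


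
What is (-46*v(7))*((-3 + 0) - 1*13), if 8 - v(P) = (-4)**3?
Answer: 52992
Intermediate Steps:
v(P) = 72 (v(P) = 8 - 1*(-4)**3 = 8 - 1*(-64) = 8 + 64 = 72)
(-46*v(7))*((-3 + 0) - 1*13) = (-46*72)*((-3 + 0) - 1*13) = -3312*(-3 - 13) = -3312*(-16) = 52992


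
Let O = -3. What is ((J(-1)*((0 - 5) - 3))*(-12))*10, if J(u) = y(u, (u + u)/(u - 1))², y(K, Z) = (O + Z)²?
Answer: 15360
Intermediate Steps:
y(K, Z) = (-3 + Z)²
J(u) = (-3 + 2*u/(-1 + u))⁴ (J(u) = ((-3 + (u + u)/(u - 1))²)² = ((-3 + (2*u)/(-1 + u))²)² = ((-3 + 2*u/(-1 + u))²)² = (-3 + 2*u/(-1 + u))⁴)
((J(-1)*((0 - 5) - 3))*(-12))*10 = ((((3 - 1*(-1))⁴/(-1 - 1)⁴)*((0 - 5) - 3))*(-12))*10 = ((((3 + 1)⁴/(-2)⁴)*(-5 - 3))*(-12))*10 = ((((1/16)*4⁴)*(-8))*(-12))*10 = ((((1/16)*256)*(-8))*(-12))*10 = ((16*(-8))*(-12))*10 = -128*(-12)*10 = 1536*10 = 15360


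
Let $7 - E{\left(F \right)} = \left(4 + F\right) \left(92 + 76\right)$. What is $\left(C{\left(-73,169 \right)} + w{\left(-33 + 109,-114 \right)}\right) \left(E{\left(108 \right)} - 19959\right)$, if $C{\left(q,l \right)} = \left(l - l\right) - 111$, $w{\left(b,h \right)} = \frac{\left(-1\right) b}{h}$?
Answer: $\frac{12832208}{3} \approx 4.2774 \cdot 10^{6}$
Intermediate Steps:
$w{\left(b,h \right)} = - \frac{b}{h}$
$C{\left(q,l \right)} = -111$ ($C{\left(q,l \right)} = 0 - 111 = -111$)
$E{\left(F \right)} = -665 - 168 F$ ($E{\left(F \right)} = 7 - \left(4 + F\right) \left(92 + 76\right) = 7 - \left(4 + F\right) 168 = 7 - \left(672 + 168 F\right) = -665 - 168 F$)
$\left(C{\left(-73,169 \right)} + w{\left(-33 + 109,-114 \right)}\right) \left(E{\left(108 \right)} - 19959\right) = \left(-111 - \frac{-33 + 109}{-114}\right) \left(\left(-665 - 18144\right) - 19959\right) = \left(-111 - 76 \left(- \frac{1}{114}\right)\right) \left(\left(-665 - 18144\right) - 19959\right) = \left(-111 + \frac{2}{3}\right) \left(-18809 - 19959\right) = \left(- \frac{331}{3}\right) \left(-38768\right) = \frac{12832208}{3}$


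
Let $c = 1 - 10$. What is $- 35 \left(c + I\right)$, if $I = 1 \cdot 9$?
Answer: $0$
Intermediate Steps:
$I = 9$
$c = -9$
$- 35 \left(c + I\right) = - 35 \left(-9 + 9\right) = \left(-35\right) 0 = 0$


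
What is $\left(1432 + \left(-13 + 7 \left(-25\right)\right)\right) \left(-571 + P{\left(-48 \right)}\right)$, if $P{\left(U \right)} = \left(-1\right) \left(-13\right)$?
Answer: $-694152$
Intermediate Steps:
$P{\left(U \right)} = 13$
$\left(1432 + \left(-13 + 7 \left(-25\right)\right)\right) \left(-571 + P{\left(-48 \right)}\right) = \left(1432 + \left(-13 + 7 \left(-25\right)\right)\right) \left(-571 + 13\right) = \left(1432 - 188\right) \left(-558\right) = 1244 \left(-558\right) = -694152$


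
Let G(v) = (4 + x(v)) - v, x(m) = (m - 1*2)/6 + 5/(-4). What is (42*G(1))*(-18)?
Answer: -1197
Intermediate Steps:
x(m) = -19/12 + m/6 (x(m) = (m - 2)*(⅙) + 5*(-¼) = (-2 + m)*(⅙) - 5/4 = (-⅓ + m/6) - 5/4 = -19/12 + m/6)
G(v) = 29/12 - 5*v/6 (G(v) = (4 + (-19/12 + v/6)) - v = (29/12 + v/6) - v = 29/12 - 5*v/6)
(42*G(1))*(-18) = (42*(29/12 - ⅚*1))*(-18) = (42*(29/12 - ⅚))*(-18) = (42*(19/12))*(-18) = (133/2)*(-18) = -1197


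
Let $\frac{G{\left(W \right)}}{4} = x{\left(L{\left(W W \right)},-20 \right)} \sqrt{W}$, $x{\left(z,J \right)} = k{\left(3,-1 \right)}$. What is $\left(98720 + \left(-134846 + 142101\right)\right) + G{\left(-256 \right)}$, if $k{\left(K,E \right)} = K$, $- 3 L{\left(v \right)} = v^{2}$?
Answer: $105975 + 192 i \approx 1.0598 \cdot 10^{5} + 192.0 i$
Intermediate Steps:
$L{\left(v \right)} = - \frac{v^{2}}{3}$
$x{\left(z,J \right)} = 3$
$G{\left(W \right)} = 12 \sqrt{W}$ ($G{\left(W \right)} = 4 \cdot 3 \sqrt{W} = 12 \sqrt{W}$)
$\left(98720 + \left(-134846 + 142101\right)\right) + G{\left(-256 \right)} = \left(98720 + \left(-134846 + 142101\right)\right) + 12 \sqrt{-256} = \left(98720 + 7255\right) + 12 \cdot 16 i = 105975 + 192 i$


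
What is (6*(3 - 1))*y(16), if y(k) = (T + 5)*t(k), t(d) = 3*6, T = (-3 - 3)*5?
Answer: -5400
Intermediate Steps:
T = -30 (T = -6*5 = -30)
t(d) = 18
y(k) = -450 (y(k) = (-30 + 5)*18 = -25*18 = -450)
(6*(3 - 1))*y(16) = (6*(3 - 1))*(-450) = (6*2)*(-450) = 12*(-450) = -5400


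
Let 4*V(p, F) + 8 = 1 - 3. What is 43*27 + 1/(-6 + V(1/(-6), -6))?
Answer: 19735/17 ≈ 1160.9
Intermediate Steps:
V(p, F) = -5/2 (V(p, F) = -2 + (1 - 3)/4 = -2 + (1/4)*(-2) = -2 - 1/2 = -5/2)
43*27 + 1/(-6 + V(1/(-6), -6)) = 43*27 + 1/(-6 - 5/2) = 1161 + 1/(-17/2) = 1161 - 2/17 = 19735/17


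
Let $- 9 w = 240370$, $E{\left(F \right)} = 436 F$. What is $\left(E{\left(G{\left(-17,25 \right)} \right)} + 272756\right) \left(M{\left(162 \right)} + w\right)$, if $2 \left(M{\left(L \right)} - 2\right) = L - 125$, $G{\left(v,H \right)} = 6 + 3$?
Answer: $- \frac{66454524140}{9} \approx -7.3838 \cdot 10^{9}$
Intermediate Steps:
$G{\left(v,H \right)} = 9$
$w = - \frac{240370}{9}$ ($w = \left(- \frac{1}{9}\right) 240370 = - \frac{240370}{9} \approx -26708.0$)
$M{\left(L \right)} = - \frac{121}{2} + \frac{L}{2}$ ($M{\left(L \right)} = 2 + \frac{L - 125}{2} = 2 + \frac{-125 + L}{2} = 2 + \left(- \frac{125}{2} + \frac{L}{2}\right) = - \frac{121}{2} + \frac{L}{2}$)
$\left(E{\left(G{\left(-17,25 \right)} \right)} + 272756\right) \left(M{\left(162 \right)} + w\right) = \left(436 \cdot 9 + 272756\right) \left(\left(- \frac{121}{2} + \frac{1}{2} \cdot 162\right) - \frac{240370}{9}\right) = \left(3924 + 272756\right) \left(\left(- \frac{121}{2} + 81\right) - \frac{240370}{9}\right) = 276680 \left(\frac{41}{2} - \frac{240370}{9}\right) = 276680 \left(- \frac{480371}{18}\right) = - \frac{66454524140}{9}$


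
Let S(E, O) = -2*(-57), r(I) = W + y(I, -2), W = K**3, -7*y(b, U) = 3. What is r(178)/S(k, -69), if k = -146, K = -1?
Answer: -5/399 ≈ -0.012531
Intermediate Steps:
y(b, U) = -3/7 (y(b, U) = -1/7*3 = -3/7)
W = -1 (W = (-1)**3 = -1)
r(I) = -10/7 (r(I) = -1 - 3/7 = -10/7)
S(E, O) = 114
r(178)/S(k, -69) = -10/7/114 = -10/7*1/114 = -5/399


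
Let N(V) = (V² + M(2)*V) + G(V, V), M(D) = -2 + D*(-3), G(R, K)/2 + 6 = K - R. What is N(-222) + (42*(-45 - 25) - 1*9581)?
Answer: 38527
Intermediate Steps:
G(R, K) = -12 - 2*R + 2*K (G(R, K) = -12 + 2*(K - R) = -12 + (-2*R + 2*K) = -12 - 2*R + 2*K)
M(D) = -2 - 3*D
N(V) = -12 + V² - 8*V (N(V) = (V² + (-2 - 3*2)*V) + (-12 - 2*V + 2*V) = (V² + (-2 - 6)*V) - 12 = (V² - 8*V) - 12 = -12 + V² - 8*V)
N(-222) + (42*(-45 - 25) - 1*9581) = (-12 + (-222)² - 8*(-222)) + (42*(-45 - 25) - 1*9581) = (-12 + 49284 + 1776) + (42*(-70) - 9581) = 51048 + (-2940 - 9581) = 51048 - 12521 = 38527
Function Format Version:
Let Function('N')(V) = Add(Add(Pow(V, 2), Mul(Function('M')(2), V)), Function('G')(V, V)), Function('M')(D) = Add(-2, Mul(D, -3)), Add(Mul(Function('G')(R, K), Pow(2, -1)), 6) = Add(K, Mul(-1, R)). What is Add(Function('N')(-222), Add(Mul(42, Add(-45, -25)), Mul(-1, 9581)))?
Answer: 38527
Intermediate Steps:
Function('G')(R, K) = Add(-12, Mul(-2, R), Mul(2, K)) (Function('G')(R, K) = Add(-12, Mul(2, Add(K, Mul(-1, R)))) = Add(-12, Add(Mul(-2, R), Mul(2, K))) = Add(-12, Mul(-2, R), Mul(2, K)))
Function('M')(D) = Add(-2, Mul(-3, D))
Function('N')(V) = Add(-12, Pow(V, 2), Mul(-8, V)) (Function('N')(V) = Add(Add(Pow(V, 2), Mul(Add(-2, Mul(-3, 2)), V)), Add(-12, Mul(-2, V), Mul(2, V))) = Add(Add(Pow(V, 2), Mul(Add(-2, -6), V)), -12) = Add(Add(Pow(V, 2), Mul(-8, V)), -12) = Add(-12, Pow(V, 2), Mul(-8, V)))
Add(Function('N')(-222), Add(Mul(42, Add(-45, -25)), Mul(-1, 9581))) = Add(Add(-12, Pow(-222, 2), Mul(-8, -222)), Add(Mul(42, Add(-45, -25)), Mul(-1, 9581))) = Add(Add(-12, 49284, 1776), Add(Mul(42, -70), -9581)) = Add(51048, Add(-2940, -9581)) = Add(51048, -12521) = 38527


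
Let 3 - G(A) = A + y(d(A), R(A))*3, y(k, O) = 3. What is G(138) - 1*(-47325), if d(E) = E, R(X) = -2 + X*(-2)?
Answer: 47181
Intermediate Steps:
R(X) = -2 - 2*X
G(A) = -6 - A (G(A) = 3 - (A + 3*3) = 3 - (A + 9) = 3 - (9 + A) = 3 + (-9 - A) = -6 - A)
G(138) - 1*(-47325) = (-6 - 1*138) - 1*(-47325) = (-6 - 138) + 47325 = -144 + 47325 = 47181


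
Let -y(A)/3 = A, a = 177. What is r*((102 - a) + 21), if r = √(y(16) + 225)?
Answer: -54*√177 ≈ -718.42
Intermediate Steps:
y(A) = -3*A
r = √177 (r = √(-3*16 + 225) = √(-48 + 225) = √177 ≈ 13.304)
r*((102 - a) + 21) = √177*((102 - 1*177) + 21) = √177*((102 - 177) + 21) = √177*(-75 + 21) = √177*(-54) = -54*√177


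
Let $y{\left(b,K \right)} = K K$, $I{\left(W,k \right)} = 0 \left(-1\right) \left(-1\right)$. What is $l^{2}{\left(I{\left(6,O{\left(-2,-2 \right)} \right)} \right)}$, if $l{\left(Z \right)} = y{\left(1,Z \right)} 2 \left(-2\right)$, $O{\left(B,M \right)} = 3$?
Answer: $0$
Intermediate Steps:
$I{\left(W,k \right)} = 0$ ($I{\left(W,k \right)} = 0 \left(-1\right) = 0$)
$y{\left(b,K \right)} = K^{2}$
$l{\left(Z \right)} = - 4 Z^{2}$ ($l{\left(Z \right)} = Z^{2} \cdot 2 \left(-2\right) = 2 Z^{2} \left(-2\right) = - 4 Z^{2}$)
$l^{2}{\left(I{\left(6,O{\left(-2,-2 \right)} \right)} \right)} = \left(- 4 \cdot 0^{2}\right)^{2} = \left(\left(-4\right) 0\right)^{2} = 0^{2} = 0$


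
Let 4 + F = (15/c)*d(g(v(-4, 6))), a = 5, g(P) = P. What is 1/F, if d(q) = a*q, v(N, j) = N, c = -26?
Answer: 13/98 ≈ 0.13265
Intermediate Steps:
d(q) = 5*q
F = 98/13 (F = -4 + (15/(-26))*(5*(-4)) = -4 + (15*(-1/26))*(-20) = -4 - 15/26*(-20) = -4 + 150/13 = 98/13 ≈ 7.5385)
1/F = 1/(98/13) = 13/98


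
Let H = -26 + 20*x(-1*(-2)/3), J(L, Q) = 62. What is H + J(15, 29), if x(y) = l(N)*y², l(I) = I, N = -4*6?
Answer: -532/3 ≈ -177.33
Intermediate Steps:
N = -24
x(y) = -24*y²
H = -718/3 (H = -26 + 20*(-24*(-1*(-2)/3)²) = -26 + 20*(-24*(2*(⅓))²) = -26 + 20*(-24*(⅔)²) = -26 + 20*(-24*4/9) = -26 + 20*(-32/3) = -26 - 640/3 = -718/3 ≈ -239.33)
H + J(15, 29) = -718/3 + 62 = -532/3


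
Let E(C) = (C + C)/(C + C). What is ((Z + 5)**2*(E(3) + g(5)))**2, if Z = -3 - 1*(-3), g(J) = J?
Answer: 22500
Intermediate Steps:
Z = 0 (Z = -3 + 3 = 0)
E(C) = 1 (E(C) = (2*C)/((2*C)) = (2*C)*(1/(2*C)) = 1)
((Z + 5)**2*(E(3) + g(5)))**2 = ((0 + 5)**2*(1 + 5))**2 = (5**2*6)**2 = (25*6)**2 = 150**2 = 22500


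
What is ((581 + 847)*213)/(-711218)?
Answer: -152082/355609 ≈ -0.42767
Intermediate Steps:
((581 + 847)*213)/(-711218) = (1428*213)*(-1/711218) = 304164*(-1/711218) = -152082/355609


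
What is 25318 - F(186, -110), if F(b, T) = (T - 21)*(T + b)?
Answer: 35274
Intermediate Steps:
F(b, T) = (-21 + T)*(T + b)
25318 - F(186, -110) = 25318 - ((-110)**2 - 21*(-110) - 21*186 - 110*186) = 25318 - (12100 + 2310 - 3906 - 20460) = 25318 - 1*(-9956) = 25318 + 9956 = 35274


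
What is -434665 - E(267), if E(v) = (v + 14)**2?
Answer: -513626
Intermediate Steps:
E(v) = (14 + v)**2
-434665 - E(267) = -434665 - (14 + 267)**2 = -434665 - 1*281**2 = -434665 - 1*78961 = -434665 - 78961 = -513626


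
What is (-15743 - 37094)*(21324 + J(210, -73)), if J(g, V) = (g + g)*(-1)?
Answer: -1104504648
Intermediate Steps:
J(g, V) = -2*g (J(g, V) = (2*g)*(-1) = -2*g)
(-15743 - 37094)*(21324 + J(210, -73)) = (-15743 - 37094)*(21324 - 2*210) = -52837*(21324 - 420) = -52837*20904 = -1104504648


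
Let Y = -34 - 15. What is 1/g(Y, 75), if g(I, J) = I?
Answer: -1/49 ≈ -0.020408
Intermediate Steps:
Y = -49
1/g(Y, 75) = 1/(-49) = -1/49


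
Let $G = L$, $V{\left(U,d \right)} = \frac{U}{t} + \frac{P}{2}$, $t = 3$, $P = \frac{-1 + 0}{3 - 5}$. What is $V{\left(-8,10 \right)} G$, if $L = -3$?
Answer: $\frac{29}{4} \approx 7.25$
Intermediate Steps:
$P = \frac{1}{2}$ ($P = - \frac{1}{-2} = \left(-1\right) \left(- \frac{1}{2}\right) = \frac{1}{2} \approx 0.5$)
$V{\left(U,d \right)} = \frac{1}{4} + \frac{U}{3}$ ($V{\left(U,d \right)} = \frac{U}{3} + \frac{1}{2 \cdot 2} = U \frac{1}{3} + \frac{1}{2} \cdot \frac{1}{2} = \frac{U}{3} + \frac{1}{4} = \frac{1}{4} + \frac{U}{3}$)
$G = -3$
$V{\left(-8,10 \right)} G = \left(\frac{1}{4} + \frac{1}{3} \left(-8\right)\right) \left(-3\right) = \left(\frac{1}{4} - \frac{8}{3}\right) \left(-3\right) = \left(- \frac{29}{12}\right) \left(-3\right) = \frac{29}{4}$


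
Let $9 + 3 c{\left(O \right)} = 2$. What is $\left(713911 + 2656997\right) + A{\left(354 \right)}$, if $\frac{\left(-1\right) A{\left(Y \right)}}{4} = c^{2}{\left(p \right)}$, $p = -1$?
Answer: $\frac{30337976}{9} \approx 3.3709 \cdot 10^{6}$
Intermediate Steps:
$c{\left(O \right)} = - \frac{7}{3}$ ($c{\left(O \right)} = -3 + \frac{1}{3} \cdot 2 = -3 + \frac{2}{3} = - \frac{7}{3}$)
$A{\left(Y \right)} = - \frac{196}{9}$ ($A{\left(Y \right)} = - 4 \left(- \frac{7}{3}\right)^{2} = \left(-4\right) \frac{49}{9} = - \frac{196}{9}$)
$\left(713911 + 2656997\right) + A{\left(354 \right)} = \left(713911 + 2656997\right) - \frac{196}{9} = 3370908 - \frac{196}{9} = \frac{30337976}{9}$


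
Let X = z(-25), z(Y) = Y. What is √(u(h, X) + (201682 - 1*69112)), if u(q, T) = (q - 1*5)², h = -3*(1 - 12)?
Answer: √133354 ≈ 365.18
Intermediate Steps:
X = -25
h = 33 (h = -3*(-11) = 33)
u(q, T) = (-5 + q)² (u(q, T) = (q - 5)² = (-5 + q)²)
√(u(h, X) + (201682 - 1*69112)) = √((-5 + 33)² + (201682 - 1*69112)) = √(28² + (201682 - 69112)) = √(784 + 132570) = √133354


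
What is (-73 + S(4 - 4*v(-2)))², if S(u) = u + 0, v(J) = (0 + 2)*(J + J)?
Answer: 1369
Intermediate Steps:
v(J) = 4*J (v(J) = 2*(2*J) = 4*J)
S(u) = u
(-73 + S(4 - 4*v(-2)))² = (-73 + (4 - 16*(-2)))² = (-73 + (4 - 4*(-8)))² = (-73 + (4 + 32))² = (-73 + 36)² = (-37)² = 1369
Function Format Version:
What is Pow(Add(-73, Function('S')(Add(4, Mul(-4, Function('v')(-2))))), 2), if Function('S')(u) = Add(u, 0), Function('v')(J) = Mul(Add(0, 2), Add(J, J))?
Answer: 1369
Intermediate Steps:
Function('v')(J) = Mul(4, J) (Function('v')(J) = Mul(2, Mul(2, J)) = Mul(4, J))
Function('S')(u) = u
Pow(Add(-73, Function('S')(Add(4, Mul(-4, Function('v')(-2))))), 2) = Pow(Add(-73, Add(4, Mul(-4, Mul(4, -2)))), 2) = Pow(Add(-73, Add(4, Mul(-4, -8))), 2) = Pow(Add(-73, Add(4, 32)), 2) = Pow(Add(-73, 36), 2) = Pow(-37, 2) = 1369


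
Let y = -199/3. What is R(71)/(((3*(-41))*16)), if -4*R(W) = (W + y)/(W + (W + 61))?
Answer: 1/342432 ≈ 2.9203e-6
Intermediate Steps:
y = -199/3 (y = -199*1/3 = -199/3 ≈ -66.333)
R(W) = -(-199/3 + W)/(4*(61 + 2*W)) (R(W) = -(W - 199/3)/(4*(W + (W + 61))) = -(-199/3 + W)/(4*(W + (61 + W))) = -(-199/3 + W)/(4*(61 + 2*W)))
R(71)/(((3*(-41))*16)) = ((199 - 3*71)/(12*(61 + 2*71)))/(((3*(-41))*16)) = ((199 - 213)/(12*(61 + 142)))/((-123*16)) = ((1/12)*(-14)/203)/(-1968) = ((1/12)*(1/203)*(-14))*(-1/1968) = -1/174*(-1/1968) = 1/342432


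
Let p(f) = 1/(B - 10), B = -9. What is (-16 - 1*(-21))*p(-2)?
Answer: -5/19 ≈ -0.26316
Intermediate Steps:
p(f) = -1/19 (p(f) = 1/(-9 - 10) = 1/(-19) = -1/19)
(-16 - 1*(-21))*p(-2) = (-16 - 1*(-21))*(-1/19) = (-16 + 21)*(-1/19) = 5*(-1/19) = -5/19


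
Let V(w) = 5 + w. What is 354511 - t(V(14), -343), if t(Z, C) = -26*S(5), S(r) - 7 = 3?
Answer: 354771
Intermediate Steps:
S(r) = 10 (S(r) = 7 + 3 = 10)
t(Z, C) = -260 (t(Z, C) = -26*10 = -260)
354511 - t(V(14), -343) = 354511 - 1*(-260) = 354511 + 260 = 354771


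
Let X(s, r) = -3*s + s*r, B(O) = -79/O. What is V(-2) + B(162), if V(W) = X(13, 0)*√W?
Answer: -79/162 - 39*I*√2 ≈ -0.48765 - 55.154*I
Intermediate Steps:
X(s, r) = -3*s + r*s
V(W) = -39*√W (V(W) = (13*(-3 + 0))*√W = (13*(-3))*√W = -39*√W)
V(-2) + B(162) = -39*I*√2 - 79/162 = -79/162 - 39*I*√2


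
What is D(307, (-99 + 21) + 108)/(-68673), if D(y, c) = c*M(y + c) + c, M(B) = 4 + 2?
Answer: -70/22891 ≈ -0.0030580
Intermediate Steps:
M(B) = 6
D(y, c) = 7*c (D(y, c) = c*6 + c = 6*c + c = 7*c)
D(307, (-99 + 21) + 108)/(-68673) = (7*((-99 + 21) + 108))/(-68673) = (7*(-78 + 108))*(-1/68673) = (7*30)*(-1/68673) = 210*(-1/68673) = -70/22891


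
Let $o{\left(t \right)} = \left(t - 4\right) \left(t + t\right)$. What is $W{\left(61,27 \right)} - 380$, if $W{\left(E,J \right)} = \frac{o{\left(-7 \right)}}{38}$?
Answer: $- \frac{7143}{19} \approx -375.95$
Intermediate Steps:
$o{\left(t \right)} = 2 t \left(-4 + t\right)$ ($o{\left(t \right)} = \left(-4 + t\right) 2 t = 2 t \left(-4 + t\right)$)
$W{\left(E,J \right)} = \frac{77}{19}$ ($W{\left(E,J \right)} = \frac{2 \left(-7\right) \left(-4 - 7\right)}{38} = 2 \left(-7\right) \left(-11\right) \frac{1}{38} = 154 \cdot \frac{1}{38} = \frac{77}{19}$)
$W{\left(61,27 \right)} - 380 = \frac{77}{19} - 380 = - \frac{7143}{19}$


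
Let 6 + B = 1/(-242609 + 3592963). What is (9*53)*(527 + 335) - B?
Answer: 1377598557719/3350354 ≈ 4.1118e+5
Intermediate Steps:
B = -20102123/3350354 (B = -6 + 1/(-242609 + 3592963) = -6 + 1/3350354 = -20102123/3350354 ≈ -6.0000)
(9*53)*(527 + 335) - B = (9*53)*(527 + 335) - 1*(-20102123/3350354) = 477*862 + 20102123/3350354 = 411174 + 20102123/3350354 = 1377598557719/3350354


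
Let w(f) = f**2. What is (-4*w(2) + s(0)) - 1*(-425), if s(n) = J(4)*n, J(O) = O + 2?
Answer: 409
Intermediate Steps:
J(O) = 2 + O
s(n) = 6*n (s(n) = (2 + 4)*n = 6*n)
(-4*w(2) + s(0)) - 1*(-425) = (-4*2**2 + 6*0) - 1*(-425) = (-4*4 + 0) + 425 = (-16 + 0) + 425 = -16 + 425 = 409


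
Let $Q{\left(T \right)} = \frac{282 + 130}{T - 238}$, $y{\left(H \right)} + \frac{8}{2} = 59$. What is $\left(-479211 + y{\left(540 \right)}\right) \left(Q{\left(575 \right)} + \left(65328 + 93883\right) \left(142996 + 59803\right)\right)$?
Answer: $- \frac{5213696074670856180}{337} \approx -1.5471 \cdot 10^{16}$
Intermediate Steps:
$y{\left(H \right)} = 55$ ($y{\left(H \right)} = -4 + 59 = 55$)
$Q{\left(T \right)} = \frac{412}{-238 + T}$
$\left(-479211 + y{\left(540 \right)}\right) \left(Q{\left(575 \right)} + \left(65328 + 93883\right) \left(142996 + 59803\right)\right) = \left(-479211 + 55\right) \left(\frac{412}{-238 + 575} + \left(65328 + 93883\right) \left(142996 + 59803\right)\right) = - 479156 \left(\frac{412}{337} + 159211 \cdot 202799\right) = - 479156 \left(412 \cdot \frac{1}{337} + 32287831589\right) = - 479156 \left(\frac{412}{337} + 32287831589\right) = \left(-479156\right) \frac{10880999245905}{337} = - \frac{5213696074670856180}{337}$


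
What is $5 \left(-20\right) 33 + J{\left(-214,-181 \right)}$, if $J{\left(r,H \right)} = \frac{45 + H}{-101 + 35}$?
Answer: $- \frac{108832}{33} \approx -3297.9$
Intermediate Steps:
$J{\left(r,H \right)} = - \frac{15}{22} - \frac{H}{66}$ ($J{\left(r,H \right)} = \frac{45 + H}{-66} = \left(45 + H\right) \left(- \frac{1}{66}\right) = - \frac{15}{22} - \frac{H}{66}$)
$5 \left(-20\right) 33 + J{\left(-214,-181 \right)} = 5 \left(-20\right) 33 - - \frac{68}{33} = \left(-100\right) 33 + \left(- \frac{15}{22} + \frac{181}{66}\right) = -3300 + \frac{68}{33} = - \frac{108832}{33}$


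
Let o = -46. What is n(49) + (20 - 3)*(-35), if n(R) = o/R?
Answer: -29201/49 ≈ -595.94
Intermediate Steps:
n(R) = -46/R
n(49) + (20 - 3)*(-35) = -46/49 + (20 - 3)*(-35) = -46*1/49 + 17*(-35) = -46/49 - 595 = -29201/49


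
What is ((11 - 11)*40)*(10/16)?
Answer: 0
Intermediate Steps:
((11 - 11)*40)*(10/16) = (0*40)*(10*(1/16)) = 0*(5/8) = 0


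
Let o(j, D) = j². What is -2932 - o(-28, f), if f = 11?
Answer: -3716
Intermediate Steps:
-2932 - o(-28, f) = -2932 - 1*(-28)² = -2932 - 1*784 = -2932 - 784 = -3716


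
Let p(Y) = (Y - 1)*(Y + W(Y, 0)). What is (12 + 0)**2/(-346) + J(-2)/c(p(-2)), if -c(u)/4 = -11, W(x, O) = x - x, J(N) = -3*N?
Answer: -1065/3806 ≈ -0.27982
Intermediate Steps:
W(x, O) = 0
p(Y) = Y*(-1 + Y) (p(Y) = (Y - 1)*(Y + 0) = (-1 + Y)*Y = Y*(-1 + Y))
c(u) = 44 (c(u) = -4*(-11) = 44)
(12 + 0)**2/(-346) + J(-2)/c(p(-2)) = (12 + 0)**2/(-346) - 3*(-2)/44 = 12**2*(-1/346) + 6*(1/44) = 144*(-1/346) + 3/22 = -72/173 + 3/22 = -1065/3806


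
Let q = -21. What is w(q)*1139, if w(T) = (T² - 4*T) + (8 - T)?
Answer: 631006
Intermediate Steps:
w(T) = 8 + T² - 5*T
w(q)*1139 = (8 + (-21)² - 5*(-21))*1139 = (8 + 441 + 105)*1139 = 554*1139 = 631006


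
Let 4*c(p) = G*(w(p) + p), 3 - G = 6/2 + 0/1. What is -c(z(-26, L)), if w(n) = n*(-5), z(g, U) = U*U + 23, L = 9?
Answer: 0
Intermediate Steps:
z(g, U) = 23 + U² (z(g, U) = U² + 23 = 23 + U²)
w(n) = -5*n
G = 0 (G = 3 - (6/2 + 0/1) = 3 - (6*(½) + 0*1) = 3 - (3 + 0) = 3 - 1*3 = 3 - 3 = 0)
c(p) = 0 (c(p) = (0*(-5*p + p))/4 = (0*(-4*p))/4 = (¼)*0 = 0)
-c(z(-26, L)) = -1*0 = 0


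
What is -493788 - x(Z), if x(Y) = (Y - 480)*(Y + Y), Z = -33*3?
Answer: -608430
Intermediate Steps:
Z = -99
x(Y) = 2*Y*(-480 + Y) (x(Y) = (-480 + Y)*(2*Y) = 2*Y*(-480 + Y))
-493788 - x(Z) = -493788 - 2*(-99)*(-480 - 99) = -493788 - 2*(-99)*(-579) = -493788 - 1*114642 = -493788 - 114642 = -608430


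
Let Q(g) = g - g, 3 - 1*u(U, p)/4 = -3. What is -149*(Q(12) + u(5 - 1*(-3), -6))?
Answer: -3576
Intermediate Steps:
u(U, p) = 24 (u(U, p) = 12 - 4*(-3) = 12 + 12 = 24)
Q(g) = 0
-149*(Q(12) + u(5 - 1*(-3), -6)) = -149*(0 + 24) = -149*24 = -3576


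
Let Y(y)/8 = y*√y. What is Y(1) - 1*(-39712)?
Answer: 39720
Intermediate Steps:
Y(y) = 8*y^(3/2) (Y(y) = 8*(y*√y) = 8*y^(3/2))
Y(1) - 1*(-39712) = 8*1^(3/2) - 1*(-39712) = 8*1 + 39712 = 8 + 39712 = 39720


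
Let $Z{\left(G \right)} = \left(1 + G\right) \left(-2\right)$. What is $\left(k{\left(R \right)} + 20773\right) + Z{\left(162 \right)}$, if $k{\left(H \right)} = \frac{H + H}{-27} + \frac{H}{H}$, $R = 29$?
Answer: $\frac{552038}{27} \approx 20446.0$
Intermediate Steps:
$k{\left(H \right)} = 1 - \frac{2 H}{27}$ ($k{\left(H \right)} = 2 H \left(- \frac{1}{27}\right) + 1 = - \frac{2 H}{27} + 1 = 1 - \frac{2 H}{27}$)
$Z{\left(G \right)} = -2 - 2 G$
$\left(k{\left(R \right)} + 20773\right) + Z{\left(162 \right)} = \left(\left(1 - \frac{58}{27}\right) + 20773\right) - 326 = \left(- \frac{31}{27} + 20773\right) - 326 = \frac{560840}{27} - 326 = \frac{552038}{27}$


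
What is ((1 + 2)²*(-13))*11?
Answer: -1287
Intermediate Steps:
((1 + 2)²*(-13))*11 = (3²*(-13))*11 = (9*(-13))*11 = -117*11 = -1287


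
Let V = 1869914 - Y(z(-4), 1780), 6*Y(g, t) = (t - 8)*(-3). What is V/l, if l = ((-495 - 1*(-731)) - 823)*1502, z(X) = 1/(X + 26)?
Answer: -935400/440837 ≈ -2.1219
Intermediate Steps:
z(X) = 1/(26 + X)
Y(g, t) = 4 - t/2 (Y(g, t) = ((t - 8)*(-3))/6 = ((-8 + t)*(-3))/6 = (24 - 3*t)/6 = 4 - t/2)
l = -881674 (l = ((-495 + 731) - 823)*1502 = (236 - 823)*1502 = -587*1502 = -881674)
V = 1870800 (V = 1869914 - (4 - ½*1780) = 1869914 - (4 - 890) = 1869914 - 1*(-886) = 1869914 + 886 = 1870800)
V/l = 1870800/(-881674) = 1870800*(-1/881674) = -935400/440837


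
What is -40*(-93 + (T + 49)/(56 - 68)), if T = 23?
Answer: 3960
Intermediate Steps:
-40*(-93 + (T + 49)/(56 - 68)) = -40*(-93 + (23 + 49)/(56 - 68)) = -40*(-93 + 72/(-12)) = -40*(-93 + 72*(-1/12)) = -40*(-93 - 6) = -40*(-99) = 3960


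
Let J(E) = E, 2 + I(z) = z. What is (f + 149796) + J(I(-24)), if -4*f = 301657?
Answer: 297423/4 ≈ 74356.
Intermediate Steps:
I(z) = -2 + z
f = -301657/4 (f = -¼*301657 = -301657/4 ≈ -75414.)
(f + 149796) + J(I(-24)) = (-301657/4 + 149796) + (-2 - 24) = 297527/4 - 26 = 297423/4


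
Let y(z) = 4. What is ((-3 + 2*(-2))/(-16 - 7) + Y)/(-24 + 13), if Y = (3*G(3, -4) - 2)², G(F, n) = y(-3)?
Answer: -2307/253 ≈ -9.1186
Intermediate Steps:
G(F, n) = 4
Y = 100 (Y = (3*4 - 2)² = (12 - 2)² = 10² = 100)
((-3 + 2*(-2))/(-16 - 7) + Y)/(-24 + 13) = ((-3 + 2*(-2))/(-16 - 7) + 100)/(-24 + 13) = ((-3 - 4)/(-23) + 100)/(-11) = (-7*(-1/23) + 100)*(-1/11) = (7/23 + 100)*(-1/11) = (2307/23)*(-1/11) = -2307/253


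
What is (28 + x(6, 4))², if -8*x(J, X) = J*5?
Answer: 9409/16 ≈ 588.06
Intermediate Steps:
x(J, X) = -5*J/8 (x(J, X) = -J*5/8 = -5*J/8)
(28 + x(6, 4))² = (28 - 5/8*6)² = (28 - 15/4)² = (97/4)² = 9409/16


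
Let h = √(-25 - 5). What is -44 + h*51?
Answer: -44 + 51*I*√30 ≈ -44.0 + 279.34*I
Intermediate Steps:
h = I*√30 (h = √(-30) = I*√30 ≈ 5.4772*I)
-44 + h*51 = -44 + (I*√30)*51 = -44 + 51*I*√30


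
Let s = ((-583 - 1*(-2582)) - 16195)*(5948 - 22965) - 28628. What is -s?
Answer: -241544704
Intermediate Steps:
s = 241544704 (s = ((-583 + 2582) - 16195)*(-17017) - 28628 = (1999 - 16195)*(-17017) - 28628 = -14196*(-17017) - 28628 = 241573332 - 28628 = 241544704)
-s = -1*241544704 = -241544704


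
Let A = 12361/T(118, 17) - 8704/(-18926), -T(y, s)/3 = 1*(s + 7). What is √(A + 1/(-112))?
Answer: I*√108191978611073/794892 ≈ 13.085*I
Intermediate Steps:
T(y, s) = -21 - 3*s (T(y, s) = -3*(s + 7) = -3*(7 + s) = -21 - 3*s)
A = -116658799/681336 (A = 12361/(-21 - 3*17) - 8704/(-18926) = 12361/(-21 - 51) - 8704*(-1/18926) = 12361/(-72) + 4352/9463 = 12361*(-1/72) + 4352/9463 = -12361/72 + 4352/9463 = -116658799/681336 ≈ -171.22)
√(A + 1/(-112)) = √(-116658799/681336 + 1/(-112)) = √(-116658799/681336 - 1/112) = √(-1633308353/9538704) = I*√108191978611073/794892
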